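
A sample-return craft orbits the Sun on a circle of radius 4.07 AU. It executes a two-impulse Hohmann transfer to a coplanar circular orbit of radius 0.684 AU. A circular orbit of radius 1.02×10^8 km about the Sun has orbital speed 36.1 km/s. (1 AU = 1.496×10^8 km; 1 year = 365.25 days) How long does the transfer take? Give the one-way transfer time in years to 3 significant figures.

t = 1.83 years

From the circular-orbit relation v² = μ/r at r = 1.02×10^8 km: μ = v²r = (36.1)² × 1.02×10^8 = 1.32927×10^11 km³/s².
In km: r₁ = 4.07 × 1.496×10^8 = 6.08872×10^8 km; r₂ = 0.684 × 1.496×10^8 = 1.023264×10^8 km.
Transfer-ellipse semi-major axis a_t = (r₁ + r₂)/2 = (6.08872×10^8 + 1.023264×10^8)/2 = 3.555992×10^8 km.
Half the transfer-orbit period gives t = π√(a_t³/μ) = 5.778×10^7 s.
Converting: 5.778×10^7 s ÷ 3.15576×10^7 s/year (365.25 × 86400) = 1.83 years.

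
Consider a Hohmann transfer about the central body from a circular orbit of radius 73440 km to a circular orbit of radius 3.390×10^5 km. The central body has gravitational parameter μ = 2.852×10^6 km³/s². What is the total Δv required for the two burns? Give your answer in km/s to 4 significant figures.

Semi-major axis of the transfer orbit: a_t = (73440 + 3.390×10^5)/2 = 2.0622×10^5 km.
At r₁ the circular-orbit speed is v₁ = √(μ/r₁) = 6.232 km/s.
Transfer-orbit speed at r₁ (vis-viva equation): v_p = √[μ(2/r₁ − 1/a_t)] = 7.990 km/s.
First burn Δv₁ = |v_p − v₁| = 1.758 km/s.
Circular speed at r₂: v₂ = √(μ/r₂) = 2.901 km/s.
Transfer-orbit speed at r₂: v_a = √[μ(2/r₂ − 1/a_t)] = 1.731 km/s.
Second burn Δv₂ = |v₂ − v_a| = 1.170 km/s.
Δv = Δv₁ + Δv₂ = 1.758 + 1.170 = 2.928 km/s.

Δv = 2.928 km/s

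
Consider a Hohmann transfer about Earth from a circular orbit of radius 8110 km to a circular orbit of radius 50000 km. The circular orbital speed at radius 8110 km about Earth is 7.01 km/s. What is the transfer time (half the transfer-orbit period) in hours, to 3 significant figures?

From the circular-orbit relation v² = μ/r at r = 8110 km: μ = v²r = (7.01)² × 8110 = 3.98526×10^5 km³/s².
Semi-major axis of the transfer orbit: a_t = (8110 + 50000)/2 = 29055 km.
By Kepler's third law the transfer-orbit period is T = 2π√(a_t³/μ), so t = T/2 = 24650 s.
Converting: 24650 s ÷ 3600 s/hour = 6.85 hours.

t = 6.85 hours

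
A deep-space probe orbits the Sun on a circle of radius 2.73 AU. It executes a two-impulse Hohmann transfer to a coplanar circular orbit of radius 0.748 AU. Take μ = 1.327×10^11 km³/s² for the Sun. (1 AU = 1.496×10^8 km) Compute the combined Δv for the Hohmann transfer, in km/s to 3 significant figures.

Δv = 14.9 km/s

In km: r₁ = 2.73 × 1.496×10^8 = 4.08408×10^8 km; r₂ = 0.748 × 1.496×10^8 = 1.119008×10^8 km.
Transfer-ellipse semi-major axis a_t = (r₁ + r₂)/2 = (4.08408×10^8 + 1.119008×10^8)/2 = 2.601544×10^8 km.
At r₁ the circular-orbit speed is v₁ = √(μ/r₁) = 18.026 km/s.
On the transfer ellipse at r₁, v² = μ(2/r − 1/a) gives v_a = √[μ(2/r₁ − 1/a_t)] = 11.822 km/s.
First burn Δv₁ = |v_a − v₁| = 6.204 km/s.
Circular speed at r₂: v₂ = √(μ/r₂) = 34.44 km/s.
Transfer-orbit speed at r₂: v_p = √[μ(2/r₂ − 1/a_t)] = 43.15 km/s.
Second burn Δv₂ = |v₂ − v_p| = 8.710 km/s.
Δv = Δv₁ + Δv₂ = 6.204 + 8.710 = 14.91 km/s.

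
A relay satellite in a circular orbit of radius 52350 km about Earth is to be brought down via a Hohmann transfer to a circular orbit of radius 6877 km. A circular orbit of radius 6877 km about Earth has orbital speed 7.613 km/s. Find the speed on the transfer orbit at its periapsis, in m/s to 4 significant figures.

From the circular-orbit relation v² = μ/r at r = 6877 km: μ = v²r = (7.613)² × 6877 = 3.98576×10^5 km³/s².
Semi-major axis of the transfer orbit: a_t = (52350 + 6877)/2 = 29613.5 km.
The periapsis of the transfer ellipse is at r = 6877 km.
From the vis-viva equation, v = √[μ(2/r − 1/a_t)] = 10.12 km/s.

v = 10120 m/s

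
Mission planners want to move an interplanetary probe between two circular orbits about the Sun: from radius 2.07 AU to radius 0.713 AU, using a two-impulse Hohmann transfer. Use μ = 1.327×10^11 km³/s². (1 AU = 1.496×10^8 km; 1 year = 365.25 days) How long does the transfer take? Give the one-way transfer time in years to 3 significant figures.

t = 0.821 years

In km: r₁ = 2.07 × 1.496×10^8 = 3.09672×10^8 km; r₂ = 0.713 × 1.496×10^8 = 1.066648×10^8 km.
Semi-major axis of the transfer orbit: a_t = (3.09672×10^8 + 1.066648×10^8)/2 = 2.081684×10^8 km.
By Kepler's third law the transfer-orbit period is T = 2π√(a_t³/μ), so t = T/2 = 2.590×10^7 s.
Converting: 2.590×10^7 s ÷ 3.15576×10^7 s/year (365.25 × 86400) = 0.821 years.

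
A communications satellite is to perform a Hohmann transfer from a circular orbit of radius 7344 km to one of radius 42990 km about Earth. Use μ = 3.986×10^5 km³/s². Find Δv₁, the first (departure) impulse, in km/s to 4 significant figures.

Semi-major axis of the transfer orbit: a_t = (7344 + 42990)/2 = 25167 km.
Circular speed at r = 7344 km: v_c = √(μ/r) = 7.367 km/s.
Vis-viva on the transfer ellipse at r = 7344 km gives v_t = √[μ(2/r − 1/a_t)] = 9.629 km/s.
Δv₁ = |v_t − v_c| = |9.629 − 7.367| = 2.262 km/s.

Δv₁ = 2.262 km/s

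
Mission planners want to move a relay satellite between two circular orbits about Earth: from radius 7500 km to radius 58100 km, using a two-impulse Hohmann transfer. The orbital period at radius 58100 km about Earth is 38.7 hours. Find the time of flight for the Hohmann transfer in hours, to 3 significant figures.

From Kepler's third law T² = 4π²r³/μ at r = 58100 km, T = 38.7 hours = 38.7 × 3600 s = 1.3932×10^5 s: μ = 4π²r³/T² = 3.98897×10^5 km³/s².
Transfer-ellipse semi-major axis a_t = (r₁ + r₂)/2 = (7500 + 58100)/2 = 32800 km.
Half the transfer-orbit period gives t = π√(a_t³/μ) = 29550 s.
Converting: 29550 s ÷ 3600 s/hour = 8.21 hours.

t = 8.21 hours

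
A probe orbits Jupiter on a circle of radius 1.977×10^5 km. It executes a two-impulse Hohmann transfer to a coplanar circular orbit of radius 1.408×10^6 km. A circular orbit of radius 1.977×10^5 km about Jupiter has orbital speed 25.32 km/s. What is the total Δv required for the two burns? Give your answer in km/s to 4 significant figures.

Δv = 12.99 km/s

From the circular-orbit relation v² = μ/r at r = 1.977×10^5 km: μ = v²r = (25.32)² × 1.977×10^5 = 1.26746×10^8 km³/s².
The Hohmann ellipse has a_t = (r₁ + r₂)/2 = 8.0285×10^5 km.
At r₁ the circular-orbit speed is v₁ = √(μ/r₁) = 25.320 km/s.
On the transfer ellipse at r₁, v² = μ(2/r − 1/a) gives v_p = √[μ(2/r₁ − 1/a_t)] = 33.531 km/s.
First burn Δv₁ = |v_p − v₁| = 8.211 km/s.
Circular speed at r₂: v₂ = √(μ/r₂) = 9.488 km/s.
Transfer-orbit speed at r₂: v_a = √[μ(2/r₂ − 1/a_t)] = 4.708 km/s.
Second burn Δv₂ = |v₂ − v_a| = 4.780 km/s.
Total Δv = Δv₁ + Δv₂ = 12.99 km/s.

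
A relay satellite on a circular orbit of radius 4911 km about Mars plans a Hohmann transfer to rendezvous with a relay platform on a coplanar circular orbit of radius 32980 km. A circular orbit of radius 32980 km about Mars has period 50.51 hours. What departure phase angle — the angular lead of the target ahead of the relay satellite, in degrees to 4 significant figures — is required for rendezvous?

From Kepler's third law T² = 4π²r³/μ at r = 32980 km, T = 50.51 hours = 50.51 × 3600 s = 1.81836×10^5 s: μ = 4π²r³/T² = 42830.4 km³/s².
Transfer-ellipse semi-major axis a_t = (r₁ + r₂)/2 = (4911 + 32980)/2 = 18945.5 km.
Transfer time t = π√(a_t³/μ) = 39590 s.
Target angular speed ω₂ = √(μ/r₂³) = 3.455×10^-5 rad/s.
Angle swept by the target during transfer: ω₂·t = 1.3678 rad = 78.37°.
Arrival is 180° from departure on the ellipse, so φ = 180° − 78.37° = 101.6°.

φ = 101.6°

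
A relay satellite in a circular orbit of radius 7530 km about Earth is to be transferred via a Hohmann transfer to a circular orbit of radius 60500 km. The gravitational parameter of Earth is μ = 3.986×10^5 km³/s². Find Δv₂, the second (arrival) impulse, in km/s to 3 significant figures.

Δv₂ = 1.36 km/s

The Hohmann ellipse has a_t = (r₁ + r₂)/2 = 34015 km.
Circular speed at r = 60500 km: v_c = √(μ/r) = 2.567 km/s.
Transfer-orbit speed at the same r (vis-viva, a = a_t): v_t = √[μ(2/r − 1/a_t)] = 1.208 km/s.
Δv₂ = |v_t − v_c| = |1.208 − 2.567| = 1.359 km/s.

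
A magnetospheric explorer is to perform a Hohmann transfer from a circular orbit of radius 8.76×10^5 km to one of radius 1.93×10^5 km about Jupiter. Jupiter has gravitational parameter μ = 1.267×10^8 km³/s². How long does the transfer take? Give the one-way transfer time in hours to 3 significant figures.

t = 30.3 hours

The Hohmann ellipse has a_t = (r₁ + r₂)/2 = 5.345×10^5 km.
By Kepler's third law the transfer-orbit period is T = 2π√(a_t³/μ), so t = T/2 = 1.091×10^5 s.
Converting: 1.091×10^5 s ÷ 3600 s/hour = 30.3 hours.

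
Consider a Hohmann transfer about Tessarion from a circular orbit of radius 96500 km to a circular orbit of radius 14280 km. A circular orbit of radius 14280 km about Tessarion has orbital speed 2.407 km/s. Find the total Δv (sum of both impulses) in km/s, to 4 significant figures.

Δv = 1.226 km/s

From the circular-orbit relation v² = μ/r at r = 14280 km: μ = v²r = (2.407)² × 14280 = 82733.3 km³/s².
Transfer-ellipse semi-major axis a_t = (r₁ + r₂)/2 = (96500 + 14280)/2 = 55390 km.
At r₁ the circular-orbit speed is v₁ = √(μ/r₁) = 0.9259 km/s.
On the transfer ellipse at r₁, vis-viva gives v_a = √[μ(2/r₁ − 1/a_t)] = 0.4701 km/s.
First burn Δv₁ = |v_a − v₁| = 0.4558 km/s.
Circular speed at r₂: v₂ = √(μ/r₂) = 2.4070 km/s.
Transfer-orbit speed at r₂: v_p = √[μ(2/r₂ − 1/a_t)] = 3.1771 km/s.
Second burn Δv₂ = |v₂ − v_p| = 0.7701 km/s.
Δv = Δv₁ + Δv₂ = 0.4558 + 0.7701 = 1.226 km/s.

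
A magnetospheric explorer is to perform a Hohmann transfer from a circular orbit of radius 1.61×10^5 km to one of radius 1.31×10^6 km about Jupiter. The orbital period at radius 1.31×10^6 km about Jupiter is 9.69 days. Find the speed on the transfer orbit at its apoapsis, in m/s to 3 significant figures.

v = 4600 m/s

From Kepler's third law T² = 4π²r³/μ at r = 1.31×10^6 km, T = 9.69 days = 9.69 × 86400 s = 8.37216×10^5 s: μ = 4π²r³/T² = 1.26619×10^8 km³/s².
Semi-major axis of the transfer orbit: a_t = (1.610×10^5 + 1.310×10^6)/2 = 7.355×10^5 km.
At apoapsis, r = 1.310×10^6 km.
From the vis-viva equation, v = √[μ(2/r − 1/a_t)] = 4.600 km/s.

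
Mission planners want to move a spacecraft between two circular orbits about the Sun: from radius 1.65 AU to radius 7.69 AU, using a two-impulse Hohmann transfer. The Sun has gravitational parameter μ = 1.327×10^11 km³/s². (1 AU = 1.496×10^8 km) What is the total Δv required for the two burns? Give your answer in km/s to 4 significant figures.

Δv = 10.92 km/s

In km: r₁ = 1.65 × 1.496×10^8 = 2.4684×10^8 km; r₂ = 7.69 × 1.496×10^8 = 1.150424×10^9 km.
Transfer-ellipse semi-major axis a_t = (r₁ + r₂)/2 = (2.4684×10^8 + 1.150424×10^9)/2 = 6.98632×10^8 km.
At r₁ the circular-orbit speed is v₁ = √(μ/r₁) = 23.186 km/s.
Transfer-orbit speed at r₁ (vis-viva): v_p = √[μ(2/r₁ − 1/a_t)] = 29.753 km/s.
First burn Δv₁ = |v_p − v₁| = 6.567 km/s.
Circular speed at r₂: v₂ = √(μ/r₂) = 10.74 km/s.
Transfer-orbit speed at r₂: v_a = √[μ(2/r₂ − 1/a_t)] = 6.384 km/s.
Second burn Δv₂ = |v₂ − v_a| = 4.356 km/s.
Δv = Δv₁ + Δv₂ = 6.567 + 4.356 = 10.92 km/s.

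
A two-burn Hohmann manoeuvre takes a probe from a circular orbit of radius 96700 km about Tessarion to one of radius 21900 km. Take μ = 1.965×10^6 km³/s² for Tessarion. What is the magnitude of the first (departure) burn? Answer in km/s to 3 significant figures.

Δv₁ = 1.77 km/s

Semi-major axis of the transfer orbit: a_t = (96700 + 21900)/2 = 59300 km.
Circular speed at r = 96700 km: v_c = √(μ/r) = 4.5078 km/s.
Vis-viva on the transfer ellipse at r = 96700 km gives v_t = √[μ(2/r − 1/a_t)] = 2.7394 km/s.
Δv₁ = |v_t − v_c| = |2.7394 − 4.5078| = 1.768 km/s.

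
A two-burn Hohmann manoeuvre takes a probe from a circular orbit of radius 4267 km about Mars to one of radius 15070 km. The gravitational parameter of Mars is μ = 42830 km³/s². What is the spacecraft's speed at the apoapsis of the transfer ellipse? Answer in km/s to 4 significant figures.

Transfer-ellipse semi-major axis a_t = (r₁ + r₂)/2 = (4267 + 15070)/2 = 9668.5 km.
At apoapsis, r = 15070 km.
From the vis-viva equation, v = √[μ(2/r − 1/a_t)] = 1.120 km/s.

v = 1.120 km/s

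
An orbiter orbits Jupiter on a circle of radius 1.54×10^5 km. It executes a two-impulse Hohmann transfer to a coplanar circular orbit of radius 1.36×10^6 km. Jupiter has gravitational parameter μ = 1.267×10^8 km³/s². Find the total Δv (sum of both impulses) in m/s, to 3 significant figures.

Transfer-ellipse semi-major axis a_t = (r₁ + r₂)/2 = (1.540×10^5 + 1.360×10^6)/2 = 7.570×10^5 km.
At r₁ the circular-orbit speed is v₁ = √(μ/r₁) = 28.683 km/s.
On the transfer ellipse at r₁, vis-viva equation gives v_p = √[μ(2/r₁ − 1/a_t)] = 38.446 km/s.
First burn Δv₁ = |v_p − v₁| = 9.763 km/s.
At r₂, v₂ = √(μ/r₂) = 9.652 km/s.
Transfer-orbit speed at r₂: v_a = √[μ(2/r₂ − 1/a_t)] = 4.353 km/s.
Second burn Δv₂ = |v₂ − v_a| = 5.299 km/s.
Δv = Δv₁ + Δv₂ = 9.763 + 5.299 = 15.06 km/s.

Δv = 15100 m/s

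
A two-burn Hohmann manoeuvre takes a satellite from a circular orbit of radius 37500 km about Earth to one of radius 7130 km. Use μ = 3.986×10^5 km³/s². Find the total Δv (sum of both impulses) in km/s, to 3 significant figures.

Δv = 3.63 km/s

The Hohmann ellipse has a_t = (r₁ + r₂)/2 = 22315 km.
Circular speed at r₁: v₁ = √(μ/r₁) = √(3.986×10^5/37500) = 3.260 km/s.
On the transfer ellipse at r₁, vis-viva gives v_a = √[μ(2/r₁ − 1/a_t)] = 1.843 km/s.
First burn Δv₁ = |v_a − v₁| = 1.417 km/s.
At r₂, v₂ = √(μ/r₂) = 7.477 km/s.
Transfer-orbit speed at r₂: v_p = √[μ(2/r₂ − 1/a_t)] = 9.693 km/s.
Second burn Δv₂ = |v₂ − v_p| = 2.216 km/s.
Total Δv = Δv₁ + Δv₂ = 3.633 km/s.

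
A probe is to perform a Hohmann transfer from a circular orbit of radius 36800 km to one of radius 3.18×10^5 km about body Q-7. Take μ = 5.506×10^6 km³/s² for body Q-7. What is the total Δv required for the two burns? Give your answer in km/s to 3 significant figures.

The Hohmann ellipse has a_t = (r₁ + r₂)/2 = 1.774×10^5 km.
At r₁ the circular-orbit speed is v₁ = √(μ/r₁) = 12.232 km/s.
On the transfer ellipse at r₁, vis-viva equation gives v_p = √[μ(2/r₁ − 1/a_t)] = 16.377 km/s.
First burn Δv₁ = |v_p − v₁| = 4.145 km/s.
At r₂, v₂ = √(μ/r₂) = 4.161 km/s.
Transfer-orbit speed at r₂: v_a = √[μ(2/r₂ − 1/a_t)] = 1.895 km/s.
Second burn Δv₂ = |v₂ − v_a| = 2.266 km/s.
Δv = Δv₁ + Δv₂ = 4.145 + 2.266 = 6.411 km/s.

Δv = 6.41 km/s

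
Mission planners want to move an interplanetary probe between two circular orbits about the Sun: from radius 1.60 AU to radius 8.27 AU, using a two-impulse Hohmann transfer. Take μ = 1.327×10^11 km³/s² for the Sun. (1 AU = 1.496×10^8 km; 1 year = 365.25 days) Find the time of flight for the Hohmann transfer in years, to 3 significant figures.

In km: r₁ = 1.60 × 1.496×10^8 = 2.3936×10^8 km; r₂ = 8.27 × 1.496×10^8 = 1.237192×10^9 km.
Semi-major axis of the transfer orbit: a_t = (2.3936×10^8 + 1.237192×10^9)/2 = 7.38276×10^8 km.
By Kepler's third law the transfer-orbit period is T = 2π√(a_t³/μ), so t = T/2 = 1.730×10^8 s.
Converting: 1.730×10^8 s ÷ 3.15576×10^7 s/year (365.25 × 86400) = 5.48 years.

t = 5.48 years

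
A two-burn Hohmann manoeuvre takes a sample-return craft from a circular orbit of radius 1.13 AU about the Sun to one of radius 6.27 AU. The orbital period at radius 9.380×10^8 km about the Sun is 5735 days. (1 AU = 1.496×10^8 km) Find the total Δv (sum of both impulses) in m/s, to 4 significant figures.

From Kepler's third law T² = 4π²r³/μ at r = 9.380×10^8 km, T = 5735 days = 5735 × 86400 s = 4.95504×10^8 s: μ = 4π²r³/T² = 1.32701×10^11 km³/s².
In km: r₁ = 1.13 × 1.496×10^8 = 1.69048×10^8 km; r₂ = 6.27 × 1.496×10^8 = 9.37992×10^8 km.
The Hohmann ellipse has a_t = (r₁ + r₂)/2 = 5.5352×10^8 km.
At r₁ the circular-orbit speed is v₁ = √(μ/r₁) = 28.0177 km/s.
Transfer-orbit speed at r₁ (vis-viva): v_p = √[μ(2/r₁ − 1/a_t)] = 36.4724 km/s.
First burn Δv₁ = |v_p − v₁| = 8.455 km/s.
Circular speed at r₂: v₂ = √(μ/r₂) = 11.894 km/s.
Transfer-orbit speed at r₂: v_a = √[μ(2/r₂ − 1/a_t)] = 6.5732 km/s.
Second burn Δv₂ = |v₂ − v_a| = 5.321 km/s.
Δv = Δv₁ + Δv₂ = 8.455 + 5.321 = 13.78 km/s.

Δv = 13780 m/s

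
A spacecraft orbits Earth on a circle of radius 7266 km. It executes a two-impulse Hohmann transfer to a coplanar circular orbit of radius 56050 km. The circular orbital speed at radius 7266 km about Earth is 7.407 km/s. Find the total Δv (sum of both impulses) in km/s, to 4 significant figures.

Δv = 3.838 km/s

From the circular-orbit relation v² = μ/r at r = 7266 km: μ = v²r = (7.407)² × 7266 = 3.98639×10^5 km³/s².
The Hohmann ellipse has a_t = (r₁ + r₂)/2 = 31658 km.
Circular speed at r₁: v₁ = √(μ/r₁) = √(3.98639×10^5/7266) = 7.407 km/s.
Transfer-orbit speed at r₁ (vis-viva equation): v_p = √[μ(2/r₁ − 1/a_t)] = 9.856 km/s.
First burn Δv₁ = |v_p − v₁| = 2.449 km/s.
At r₂, v₂ = √(μ/r₂) = 2.667 km/s.
Transfer-orbit speed at r₂: v_a = √[μ(2/r₂ − 1/a_t)] = 1.278 km/s.
Second burn Δv₂ = |v₂ − v_a| = 1.389 km/s.
Δv = Δv₁ + Δv₂ = 2.449 + 1.389 = 3.838 km/s.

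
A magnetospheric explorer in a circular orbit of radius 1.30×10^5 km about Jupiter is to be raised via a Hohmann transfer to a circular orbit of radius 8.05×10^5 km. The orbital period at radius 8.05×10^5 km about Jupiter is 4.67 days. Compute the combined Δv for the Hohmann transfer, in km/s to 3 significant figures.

From Kepler's third law T² = 4π²r³/μ at r = 8.05×10^5 km, T = 4.67 days = 4.67 × 86400 s = 4.03488×10^5 s: μ = 4π²r³/T² = 1.26499×10^8 km³/s².
Semi-major axis of the transfer orbit: a_t = (1.300×10^5 + 8.050×10^5)/2 = 4.675×10^5 km.
At r₁ the circular-orbit speed is v₁ = √(μ/r₁) = 31.194 km/s.
Transfer-orbit speed at r₁ (v² = μ(2/r − 1/a)): v_p = √[μ(2/r₁ − 1/a_t)] = 40.933 km/s.
First burn Δv₁ = |v_p − v₁| = 9.739 km/s.
Circular speed at r₂: v₂ = √(μ/r₂) = 12.5356 km/s.
Transfer-orbit speed at r₂: v_a = √[μ(2/r₂ − 1/a_t)] = 6.61037 km/s.
Second burn Δv₂ = |v₂ − v_a| = 5.925 km/s.
Total Δv = Δv₁ + Δv₂ = 15.66 km/s.

Δv = 15.7 km/s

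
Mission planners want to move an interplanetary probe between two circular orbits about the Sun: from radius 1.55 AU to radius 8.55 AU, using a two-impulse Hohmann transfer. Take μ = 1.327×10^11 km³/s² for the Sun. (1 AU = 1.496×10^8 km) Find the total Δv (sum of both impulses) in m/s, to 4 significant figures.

Δv = 11750 m/s

In km: r₁ = 1.55 × 1.496×10^8 = 2.3188×10^8 km; r₂ = 8.55 × 1.496×10^8 = 1.27908×10^9 km.
Transfer-ellipse semi-major axis a_t = (r₁ + r₂)/2 = (2.3188×10^8 + 1.27908×10^9)/2 = 7.5548×10^8 km.
Circular speed at r₁: v₁ = √(μ/r₁) = √(1.327×10^11/2.3188×10^8) = 23.922 km/s.
On the transfer ellipse at r₁, vis-viva gives v_p = √[μ(2/r₁ − 1/a_t)] = 31.127 km/s.
First burn Δv₁ = |v_p − v₁| = 7.205 km/s.
At r₂, v₂ = √(μ/r₂) = 10.186 km/s.
Transfer-orbit speed at r₂: v_a = √[μ(2/r₂ − 1/a_t)] = 5.6430 km/s.
Second burn Δv₂ = |v₂ − v_a| = 4.543 km/s.
Total Δv = Δv₁ + Δv₂ = 11.75 km/s.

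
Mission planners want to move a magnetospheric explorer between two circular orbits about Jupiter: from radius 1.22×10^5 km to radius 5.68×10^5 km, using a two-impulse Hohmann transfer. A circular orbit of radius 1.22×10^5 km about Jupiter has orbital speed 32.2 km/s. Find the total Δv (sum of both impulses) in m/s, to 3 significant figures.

From the circular-orbit relation v² = μ/r at r = 1.22×10^5 km: μ = v²r = (32.2)² × 1.22×10^5 = 1.26494×10^8 km³/s².
Transfer-ellipse semi-major axis a_t = (r₁ + r₂)/2 = (1.220×10^5 + 5.680×10^5)/2 = 3.450×10^5 km.
Circular speed at r₁: v₁ = √(μ/r₁) = √(1.26494×10^8/1.220×10^5) = 32.2000 km/s.
On the transfer ellipse at r₁, v² = μ(2/r − 1/a) gives v_p = √[μ(2/r₁ − 1/a_t)] = 41.3162 km/s.
First burn Δv₁ = |v_p − v₁| = 9.1162 km/s.
At r₂, v₂ = √(μ/r₂) = 14.9232 km/s.
Transfer-orbit speed at r₂: v_a = √[μ(2/r₂ − 1/a_t)] = 8.87426 km/s.
Second burn Δv₂ = |v₂ − v_a| = 6.0489 km/s.
Δv = Δv₁ + Δv₂ = 9.1162 + 6.0489 = 15.17 km/s.

Δv = 15200 m/s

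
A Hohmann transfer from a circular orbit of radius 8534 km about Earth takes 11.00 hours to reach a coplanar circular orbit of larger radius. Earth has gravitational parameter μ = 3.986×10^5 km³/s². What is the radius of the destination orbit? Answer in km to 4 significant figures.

Transfer time t = 11.00 hours = 39600 s, and t = π√(a_t³/μ).
So a_t = (μ t²/π²)^(1/3) = (3.986×10^5 × (39600)² / π²)^(1/3) = 39860 km.
Since a_t = (r₁ + r₂)/2, r₂ = 2a_t − r₁ = 2×39860 − 8534 = 71186 km.

r₂ = 71190 km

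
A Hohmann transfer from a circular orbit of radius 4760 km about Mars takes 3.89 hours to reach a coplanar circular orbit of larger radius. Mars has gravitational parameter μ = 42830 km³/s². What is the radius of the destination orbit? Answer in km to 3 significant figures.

Transfer time t = 3.89 hours = 14004 s, and t = π√(a_t³/μ).
So a_t = (μ t²/π²)^(1/3) = (42830 × (14004)² / π²)^(1/3) = 9476.6 km.
Since a_t = (r₁ + r₂)/2, r₂ = 2a_t − r₁ = 2×9476.6 − 4760 = 14193.2 km.

r₂ = 14200 km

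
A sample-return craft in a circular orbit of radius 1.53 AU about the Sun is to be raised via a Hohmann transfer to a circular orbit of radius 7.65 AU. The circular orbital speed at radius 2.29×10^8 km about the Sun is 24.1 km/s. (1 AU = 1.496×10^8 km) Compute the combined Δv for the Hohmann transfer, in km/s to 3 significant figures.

Δv = 11.6 km/s

From the circular-orbit relation v² = μ/r at r = 2.29×10^8 km: μ = v²r = (24.1)² × 2.29×10^8 = 1.33005×10^11 km³/s².
In km: r₁ = 1.53 × 1.496×10^8 = 2.28888×10^8 km; r₂ = 7.65 × 1.496×10^8 = 1.14444×10^9 km.
The Hohmann ellipse has a_t = (r₁ + r₂)/2 = 6.86664×10^8 km.
At r₁ the circular-orbit speed is v₁ = √(μ/r₁) = 24.106 km/s.
Transfer-orbit speed at r₁ (vis-viva): v_p = √[μ(2/r₁ − 1/a_t)] = 31.121 km/s.
First burn Δv₁ = |v_p − v₁| = 7.015 km/s.
Circular speed at r₂: v₂ = √(μ/r₂) = 10.78 km/s.
Transfer-orbit speed at r₂: v_a = √[μ(2/r₂ − 1/a_t)] = 6.224 km/s.
Second burn Δv₂ = |v₂ − v_a| = 4.556 km/s.
Δv = Δv₁ + Δv₂ = 7.015 + 4.556 = 11.57 km/s.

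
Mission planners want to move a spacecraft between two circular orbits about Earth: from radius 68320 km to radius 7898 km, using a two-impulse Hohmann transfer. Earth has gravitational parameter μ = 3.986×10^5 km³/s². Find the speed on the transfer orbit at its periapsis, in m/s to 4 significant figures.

v = 9512 m/s

Semi-major axis of the transfer orbit: a_t = (68320 + 7898)/2 = 38109 km.
The periapsis of the transfer ellipse is at r = 7898 km.
From the vis-viva equation, v = √[μ(2/r − 1/a_t)] = 9.512 km/s.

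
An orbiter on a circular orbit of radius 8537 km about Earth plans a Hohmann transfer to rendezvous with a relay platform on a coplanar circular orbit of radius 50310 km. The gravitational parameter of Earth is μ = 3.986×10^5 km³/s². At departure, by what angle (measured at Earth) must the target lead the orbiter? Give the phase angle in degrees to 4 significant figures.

φ = 99.49°

The Hohmann ellipse has a_t = (r₁ + r₂)/2 = 29423.5 km.
Transfer time t = π√(a_t³/μ) = 25114 s.
The target's mean motion on its circular orbit is ω₂ = √(μ/r₂³) = 5.5948×10^-5 rad/s.
Angle swept by the target during transfer: ω₂·t = 1.4051 rad = 80.51°.
Arrival is 180° from departure on the ellipse, so φ = 180° − 80.51° = 99.49°.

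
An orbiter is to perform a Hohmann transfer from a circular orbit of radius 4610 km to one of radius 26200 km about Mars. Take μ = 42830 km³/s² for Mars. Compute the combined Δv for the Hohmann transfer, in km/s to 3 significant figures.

Δv = 1.51 km/s

Transfer-ellipse semi-major axis a_t = (r₁ + r₂)/2 = (4610 + 26200)/2 = 15405 km.
Circular speed at r₁: v₁ = √(μ/r₁) = √(42830/4610) = 3.048 km/s.
On the transfer ellipse at r₁, vis-viva equation gives v_p = √[μ(2/r₁ − 1/a_t)] = 3.975 km/s.
First burn Δv₁ = |v_p − v₁| = 0.9270 km/s.
Circular speed at r₂: v₂ = √(μ/r₂) = 1.27857 km/s.
Transfer-orbit speed at r₂: v_a = √[μ(2/r₂ − 1/a_t)] = 0.699428 km/s.
Second burn Δv₂ = |v₂ − v_a| = 0.5791 km/s.
Total Δv = Δv₁ + Δv₂ = 1.506 km/s.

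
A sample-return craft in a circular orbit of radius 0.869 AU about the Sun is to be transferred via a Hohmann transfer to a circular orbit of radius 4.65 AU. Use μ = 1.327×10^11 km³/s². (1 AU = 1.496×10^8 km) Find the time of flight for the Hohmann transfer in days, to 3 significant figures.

t = 837 days

In km: r₁ = 0.869 × 1.496×10^8 = 1.300024×10^8 km; r₂ = 4.65 × 1.496×10^8 = 6.9564×10^8 km.
Transfer-ellipse semi-major axis a_t = (r₁ + r₂)/2 = (1.300024×10^8 + 6.9564×10^8)/2 = 4.128212×10^8 km.
By Kepler's third law the transfer-orbit period is T = 2π√(a_t³/μ), so t = T/2 = 7.234×10^7 s.
Converting: 7.234×10^7 s ÷ 86400 s/day = 837 days.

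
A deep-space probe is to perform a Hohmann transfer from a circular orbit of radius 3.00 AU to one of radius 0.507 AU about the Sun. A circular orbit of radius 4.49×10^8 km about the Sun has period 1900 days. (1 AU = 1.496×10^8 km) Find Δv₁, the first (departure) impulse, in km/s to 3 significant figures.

Δv₁ = 7.95 km/s

From Kepler's third law T² = 4π²r³/μ at r = 4.49×10^8 km, T = 1900 days = 1900 × 86400 s = 1.6416×10^8 s: μ = 4π²r³/T² = 1.32606×10^11 km³/s².
In km: r₁ = 3.00 × 1.496×10^8 = 4.488×10^8 km; r₂ = 0.507 × 1.496×10^8 = 7.58472×10^7 km.
Semi-major axis of the transfer orbit: a_t = (4.488×10^8 + 7.58472×10^7)/2 = 2.623236×10^8 km.
Circular speed at r = 4.488×10^8 km: v_c = √(μ/r) = 17.189 km/s.
Transfer-orbit speed at the same r (vis-viva, a = a_t): v_t = √[μ(2/r − 1/a_t)] = 9.2429 km/s.
Δv₁ = |v_t − v_c| = |9.2429 − 17.189| = 7.946 km/s.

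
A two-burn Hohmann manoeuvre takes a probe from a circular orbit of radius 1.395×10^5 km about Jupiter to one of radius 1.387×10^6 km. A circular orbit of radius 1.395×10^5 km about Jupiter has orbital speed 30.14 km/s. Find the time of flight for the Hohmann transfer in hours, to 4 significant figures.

t = 51.69 hours

From the circular-orbit relation v² = μ/r at r = 1.395×10^5 km: μ = v²r = (30.14)² × 1.395×10^5 = 1.26725×10^8 km³/s².
Transfer-ellipse semi-major axis a_t = (r₁ + r₂)/2 = (1.395×10^5 + 1.387×10^6)/2 = 7.6325×10^5 km.
By Kepler's third law the transfer-orbit period is T = 2π√(a_t³/μ), so t = T/2 = 1.861×10^5 s.
Converting: 1.861×10^5 s ÷ 3600 s/hour = 51.69 hours.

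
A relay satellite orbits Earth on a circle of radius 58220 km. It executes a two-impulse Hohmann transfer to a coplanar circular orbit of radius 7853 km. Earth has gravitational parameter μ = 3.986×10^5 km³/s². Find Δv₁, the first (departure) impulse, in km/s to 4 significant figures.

Δv₁ = 1.341 km/s

Transfer-ellipse semi-major axis a_t = (r₁ + r₂)/2 = (58220 + 7853)/2 = 33036.5 km.
Circular speed at r = 58220 km: v_c = √(μ/r) = 2.617 km/s.
Transfer-orbit speed at the same r (vis-viva, a = a_t): v_t = √[μ(2/r − 1/a_t)] = 1.276 km/s.
Δv₁ = |v_t − v_c| = |1.276 − 2.617| = 1.341 km/s.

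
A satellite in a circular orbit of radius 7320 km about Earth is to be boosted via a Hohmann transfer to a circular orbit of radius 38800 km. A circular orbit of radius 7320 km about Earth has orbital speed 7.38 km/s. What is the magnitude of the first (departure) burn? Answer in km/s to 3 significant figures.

Δv₁ = 2.19 km/s

From the circular-orbit relation v² = μ/r at r = 7320 km: μ = v²r = (7.38)² × 7320 = 3.98679×10^5 km³/s².
Semi-major axis of the transfer orbit: a_t = (7320 + 38800)/2 = 23060 km.
On the circular orbit at r = 7320 km, v_c = √(μ/r) = 7.380 km/s.
Transfer-orbit speed at the same r (vis-viva, a = a_t): v_t = √[μ(2/r − 1/a_t)] = 9.573 km/s.
Δv₁ = |v_t − v_c| = |9.573 − 7.380| = 2.193 km/s.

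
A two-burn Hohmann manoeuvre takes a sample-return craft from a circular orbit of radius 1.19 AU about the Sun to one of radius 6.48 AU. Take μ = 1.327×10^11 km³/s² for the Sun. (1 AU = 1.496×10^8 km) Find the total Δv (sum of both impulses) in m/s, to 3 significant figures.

Δv = 13400 m/s

In km: r₁ = 1.19 × 1.496×10^8 = 1.78024×10^8 km; r₂ = 6.48 × 1.496×10^8 = 9.69408×10^8 km.
The Hohmann ellipse has a_t = (r₁ + r₂)/2 = 5.73716×10^8 km.
Circular speed at r₁: v₁ = √(μ/r₁) = √(1.327×10^11/1.78024×10^8) = 27.30211 km/s.
On the transfer ellipse at r₁, vis-viva gives v_p = √[μ(2/r₁ − 1/a_t)] = 35.48959 km/s.
First burn Δv₁ = |v_p − v₁| = 8.187 km/s.
At r₂, v₂ = √(μ/r₂) = 11.70 km/s.
Transfer-orbit speed at r₂: v_a = √[μ(2/r₂ − 1/a_t)] = 6.517 km/s.
Second burn Δv₂ = |v₂ − v_a| = 5.183 km/s.
Δv = Δv₁ + Δv₂ = 8.187 + 5.183 = 13.37 km/s.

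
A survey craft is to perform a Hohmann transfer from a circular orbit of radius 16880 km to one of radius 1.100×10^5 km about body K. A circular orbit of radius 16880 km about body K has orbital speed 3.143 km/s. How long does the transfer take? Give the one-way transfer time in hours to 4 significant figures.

t = 34.15 hours

From the circular-orbit relation v² = μ/r at r = 16880 km: μ = v²r = (3.143)² × 16880 = 1.66748×10^5 km³/s².
The Hohmann ellipse has a_t = (r₁ + r₂)/2 = 63440 km.
Transfer time t = π√(a_t³/μ) = π√((63440)³ / 1.66748×10^5) = 1.2293×10^5 s.
Converting: 1.2293×10^5 s ÷ 3600 s/hour = 34.15 hours.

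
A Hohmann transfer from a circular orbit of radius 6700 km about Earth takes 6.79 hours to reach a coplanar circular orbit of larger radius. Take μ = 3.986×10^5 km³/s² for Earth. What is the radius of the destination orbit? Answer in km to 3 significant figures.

r₂ = 51100 km

Transfer time t = 6.79 hours = 24444 s, and t = π√(a_t³/μ).
So a_t = (μ t²/π²)^(1/3) = (3.986×10^5 × (24444)² / π²)^(1/3) = 28898 km.
Since a_t = (r₁ + r₂)/2, r₂ = 2a_t − r₁ = 2×28898 − 6700 = 51096 km.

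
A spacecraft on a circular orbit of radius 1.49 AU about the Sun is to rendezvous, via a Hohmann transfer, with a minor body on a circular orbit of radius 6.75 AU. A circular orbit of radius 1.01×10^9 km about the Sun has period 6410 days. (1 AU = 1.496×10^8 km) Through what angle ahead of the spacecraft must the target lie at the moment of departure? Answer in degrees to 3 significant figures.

From Kepler's third law T² = 4π²r³/μ at r = 1.01×10^9 km, T = 6410 days = 6410 × 86400 s = 5.53824×10^8 s: μ = 4π²r³/T² = 1.32611×10^11 km³/s².
In km: r₁ = 1.49 × 1.496×10^8 = 2.22904×10^8 km; r₂ = 6.75 × 1.496×10^8 = 1.0098×10^9 km.
Transfer-ellipse semi-major axis a_t = (r₁ + r₂)/2 = (2.22904×10^8 + 1.0098×10^9)/2 = 6.16352×10^8 km.
Transfer time t = π√(a_t³/μ) = 1.320×10^8 s.
Target angular speed ω₂ = √(μ/r₂³) = 1.135×10^-8 rad/s.
Angle swept by the target during transfer: ω₂·t = 1.498 rad = 85.83°.
Arrival is 180° from departure on the ellipse, so φ = 180° − 85.83° = 94.2°.

φ = 94.2°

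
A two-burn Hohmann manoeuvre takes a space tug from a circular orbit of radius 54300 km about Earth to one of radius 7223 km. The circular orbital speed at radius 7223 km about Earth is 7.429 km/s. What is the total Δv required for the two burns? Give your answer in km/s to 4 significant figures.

From the circular-orbit relation v² = μ/r at r = 7223 km: μ = v²r = (7.429)² × 7223 = 3.98638×10^5 km³/s².
Semi-major axis of the transfer orbit: a_t = (54300 + 7223)/2 = 30761.5 km.
At r₁ the circular-orbit speed is v₁ = √(μ/r₁) = 2.710 km/s.
On the transfer ellipse at r₁, vis-viva equation gives v_a = √[μ(2/r₁ − 1/a_t)] = 1.313 km/s.
First burn Δv₁ = |v_a − v₁| = 1.397 km/s.
At r₂, v₂ = √(μ/r₂) = 7.429 km/s.
Transfer-orbit speed at r₂: v_p = √[μ(2/r₂ − 1/a_t)] = 9.870 km/s.
Second burn Δv₂ = |v₂ − v_p| = 2.441 km/s.
Δv = Δv₁ + Δv₂ = 1.397 + 2.441 = 3.838 km/s.

Δv = 3.838 km/s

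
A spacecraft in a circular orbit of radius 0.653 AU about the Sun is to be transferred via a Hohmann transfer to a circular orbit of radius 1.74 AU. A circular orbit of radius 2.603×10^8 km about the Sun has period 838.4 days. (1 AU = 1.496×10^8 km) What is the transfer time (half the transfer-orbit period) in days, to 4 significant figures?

t = 239.0 days

From Kepler's third law T² = 4π²r³/μ at r = 2.603×10^8 km, T = 838.4 days = 838.4 × 86400 s = 7.243776×10^7 s: μ = 4π²r³/T² = 1.32694×10^11 km³/s².
In km: r₁ = 0.653 × 1.496×10^8 = 9.76888×10^7 km; r₂ = 1.74 × 1.496×10^8 = 2.60304×10^8 km.
Transfer-ellipse semi-major axis a_t = (r₁ + r₂)/2 = (9.76888×10^7 + 2.60304×10^8)/2 = 1.789964×10^8 km.
Half the transfer-orbit period gives t = π√(a_t³/μ) = 2.065×10^7 s.
Converting: 2.065×10^7 s ÷ 86400 s/day = 239.0 days.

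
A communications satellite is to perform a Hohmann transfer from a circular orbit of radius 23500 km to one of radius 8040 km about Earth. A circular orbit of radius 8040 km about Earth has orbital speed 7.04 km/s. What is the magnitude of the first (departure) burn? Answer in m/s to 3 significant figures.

Δv₁ = 1180 m/s

From the circular-orbit relation v² = μ/r at r = 8040 km: μ = v²r = (7.04)² × 8040 = 3.98475×10^5 km³/s².
Semi-major axis of the transfer orbit: a_t = (23500 + 8040)/2 = 15770 km.
Circular speed at r = 23500 km: v_c = √(μ/r) = 4.118 km/s.
Transfer-orbit speed at the same r (vis-viva, a = a_t): v_t = √[μ(2/r − 1/a_t)] = 2.940 km/s.
Δv₁ = |v_t − v_c| = |2.940 − 4.118| = 1.178 km/s.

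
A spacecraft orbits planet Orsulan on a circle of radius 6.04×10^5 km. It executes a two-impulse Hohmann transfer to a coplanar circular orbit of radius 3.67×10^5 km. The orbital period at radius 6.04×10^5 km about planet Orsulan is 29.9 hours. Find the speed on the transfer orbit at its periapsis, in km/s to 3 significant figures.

v = 50.4 km/s

From Kepler's third law T² = 4π²r³/μ at r = 6.04×10^5 km, T = 29.9 hours = 29.9 × 3600 s = 1.0764×10^5 s: μ = 4π²r³/T² = 7.50798×10^8 km³/s².
The Hohmann ellipse has a_t = (r₁ + r₂)/2 = 4.855×10^5 km.
At periapsis, r = 3.670×10^5 km.
From the vis-viva equation, v = √[μ(2/r − 1/a_t)] = 50.45 km/s.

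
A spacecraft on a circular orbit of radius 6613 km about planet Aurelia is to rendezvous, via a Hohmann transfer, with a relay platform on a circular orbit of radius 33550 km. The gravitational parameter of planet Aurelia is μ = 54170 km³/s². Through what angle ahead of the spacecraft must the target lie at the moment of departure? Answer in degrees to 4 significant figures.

φ = 96.65°

Semi-major axis of the transfer orbit: a_t = (6613 + 33550)/2 = 20081.5 km.
Transfer time t = π√(a_t³/μ) = 38412 s.
Target angular speed ω₂ = √(μ/r₂³) = 3.7874×10^-5 rad/s.
Angle swept by the target during transfer: ω₂·t = 1.4548 rad = 83.35°.
Arrival is 180° from departure on the ellipse, so φ = 180° − 83.35° = 96.65°.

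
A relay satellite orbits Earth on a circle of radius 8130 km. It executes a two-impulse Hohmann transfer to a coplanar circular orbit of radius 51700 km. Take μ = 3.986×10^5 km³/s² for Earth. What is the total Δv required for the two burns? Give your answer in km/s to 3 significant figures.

Semi-major axis of the transfer orbit: a_t = (8130 + 51700)/2 = 29915 km.
At r₁ the circular-orbit speed is v₁ = √(μ/r₁) = 7.002 km/s.
Transfer-orbit speed at r₁ (v² = μ(2/r − 1/a)): v_p = √[μ(2/r₁ − 1/a_t)] = 9.205 km/s.
First burn Δv₁ = |v_p − v₁| = 2.203 km/s.
At r₂, v₂ = √(μ/r₂) = 2.777 km/s.
Transfer-orbit speed at r₂: v_a = √[μ(2/r₂ − 1/a_t)] = 1.448 km/s.
Second burn Δv₂ = |v₂ − v_a| = 1.329 km/s.
Total Δv = Δv₁ + Δv₂ = 3.532 km/s.

Δv = 3.53 km/s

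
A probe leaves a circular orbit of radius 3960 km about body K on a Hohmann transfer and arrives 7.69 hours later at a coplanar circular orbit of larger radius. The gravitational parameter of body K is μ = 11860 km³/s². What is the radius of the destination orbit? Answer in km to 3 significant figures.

Transfer time t = 7.69 hours = 27684 s, and t = π√(a_t³/μ).
So a_t = (μ t²/π²)^(1/3) = (11860 × (27684)² / π²)^(1/3) = 9729.3 km.
Since a_t = (r₁ + r₂)/2, r₂ = 2a_t − r₁ = 2×9729.3 − 3960 = 15498.6 km.

r₂ = 15500 km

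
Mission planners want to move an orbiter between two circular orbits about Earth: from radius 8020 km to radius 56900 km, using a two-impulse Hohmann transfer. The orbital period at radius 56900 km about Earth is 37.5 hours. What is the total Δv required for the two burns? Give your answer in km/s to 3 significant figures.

From Kepler's third law T² = 4π²r³/μ at r = 56900 km, T = 37.5 hours = 37.5 × 3600 s = 1.350×10^5 s: μ = 4π²r³/T² = 3.99052×10^5 km³/s².
The Hohmann ellipse has a_t = (r₁ + r₂)/2 = 32460 km.
Circular speed at r₁: v₁ = √(μ/r₁) = √(3.99052×10^5/8020) = 7.054 km/s.
On the transfer ellipse at r₁, vis-viva gives v_p = √[μ(2/r₁ − 1/a_t)] = 9.339 km/s.
First burn Δv₁ = |v_p − v₁| = 2.285 km/s.
Circular speed at r₂: v₂ = √(μ/r₂) = 2.648 km/s.
Transfer-orbit speed at r₂: v_a = √[μ(2/r₂ − 1/a_t)] = 1.316 km/s.
Second burn Δv₂ = |v₂ − v_a| = 1.332 km/s.
Total Δv = Δv₁ + Δv₂ = 3.617 km/s.

Δv = 3.62 km/s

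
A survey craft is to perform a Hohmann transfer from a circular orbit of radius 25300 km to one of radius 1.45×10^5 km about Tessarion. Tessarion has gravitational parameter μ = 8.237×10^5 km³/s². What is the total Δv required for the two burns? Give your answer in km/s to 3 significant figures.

Semi-major axis of the transfer orbit: a_t = (25300 + 1.450×10^5)/2 = 85150 km.
Circular speed at r₁: v₁ = √(μ/r₁) = √(8.237×10^5/25300) = 5.706 km/s.
Transfer-orbit speed at r₁ (vis-viva equation): v_p = √[μ(2/r₁ − 1/a_t)] = 7.446 km/s.
First burn Δv₁ = |v_p − v₁| = 1.740 km/s.
Circular speed at r₂: v₂ = √(μ/r₂) = 2.383 km/s.
Transfer-orbit speed at r₂: v_a = √[μ(2/r₂ − 1/a_t)] = 1.299 km/s.
Second burn Δv₂ = |v₂ − v_a| = 1.084 km/s.
Δv = Δv₁ + Δv₂ = 1.740 + 1.084 = 2.824 km/s.

Δv = 2.82 km/s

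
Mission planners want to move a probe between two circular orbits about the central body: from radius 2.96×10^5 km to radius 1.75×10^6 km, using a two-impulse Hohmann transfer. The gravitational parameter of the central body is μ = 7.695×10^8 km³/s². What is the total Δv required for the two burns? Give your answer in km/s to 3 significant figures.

The Hohmann ellipse has a_t = (r₁ + r₂)/2 = 1.023×10^6 km.
Circular speed at r₁: v₁ = √(μ/r₁) = √(7.695×10^8/2.960×10^5) = 50.99 km/s.
On the transfer ellipse at r₁, vis-viva gives v_p = √[μ(2/r₁ − 1/a_t)] = 66.69 km/s.
First burn Δv₁ = |v_p − v₁| = 15.70 km/s.
Circular speed at r₂: v₂ = √(μ/r₂) = 20.97 km/s.
Transfer-orbit speed at r₂: v_a = √[μ(2/r₂ − 1/a_t)] = 11.28 km/s.
Second burn Δv₂ = |v₂ − v_a| = 9.690 km/s.
Total Δv = Δv₁ + Δv₂ = 25.39 km/s.

Δv = 25.4 km/s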